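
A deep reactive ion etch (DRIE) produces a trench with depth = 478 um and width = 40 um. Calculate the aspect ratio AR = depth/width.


Step 1: AR = depth / width
Step 2: AR = 478 / 40
AR = 12.0


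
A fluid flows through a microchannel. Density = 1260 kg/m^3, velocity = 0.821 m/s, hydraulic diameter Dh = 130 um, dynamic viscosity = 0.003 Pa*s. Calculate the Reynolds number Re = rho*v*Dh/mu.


Step 1: Convert Dh to meters: Dh = 130e-6 m
Step 2: Re = rho * v * Dh / mu
Re = 1260 * 0.821 * 130e-6 / 0.003
Re = 44.827


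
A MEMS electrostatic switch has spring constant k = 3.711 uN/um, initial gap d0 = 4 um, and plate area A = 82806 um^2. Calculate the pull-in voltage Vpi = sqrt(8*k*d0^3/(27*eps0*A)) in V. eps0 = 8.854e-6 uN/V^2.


Step 1: Compute numerator: 8 * k * d0^3 = 8 * 3.711 * 4^3 = 1900.032
Step 2: Compute denominator: 27 * eps0 * A = 27 * 8.854e-6 * 82806 = 19.795437
Step 3: Vpi = sqrt(1900.032 / 19.795437)
Vpi = 9.8 V


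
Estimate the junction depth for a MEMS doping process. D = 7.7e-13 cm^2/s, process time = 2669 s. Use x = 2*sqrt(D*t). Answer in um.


Step 1: Compute D*t = 7.7e-13 * 2669 = 2.05513e-09 cm^2
Step 2: sqrt(D*t) = 4.5334e-05 cm
Step 3: x = 2 * 4.5334e-05 cm = 9.0668e-05 cm
Step 4: Convert to um (1 cm = 1e4 um): x = 0.907 um


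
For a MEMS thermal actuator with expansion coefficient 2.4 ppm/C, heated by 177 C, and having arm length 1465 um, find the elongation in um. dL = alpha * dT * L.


Step 1: Convert CTE: alpha = 2.4 ppm/C = 2.4e-6 /C
Step 2: dL = 2.4e-6 * 177 * 1465
dL = 0.6223 um


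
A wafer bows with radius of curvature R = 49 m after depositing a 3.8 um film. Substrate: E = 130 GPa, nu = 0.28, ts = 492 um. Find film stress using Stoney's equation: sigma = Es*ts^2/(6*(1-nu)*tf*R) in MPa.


Step 1: Compute numerator: Es * ts^2 = 130 * 492^2 = 31468320 (GPa*um^2)
Step 2: Compute denominator (R in um): 6*(1-nu)*tf*R = 6*0.72*3.8*49e6 = 804384000.0 (um^2)
Step 3: sigma (GPa) = 31468320 / 804384000.0 = 3.9121e-02 GPa
Step 4: Convert to MPa (x1000): sigma = 39.1 MPa


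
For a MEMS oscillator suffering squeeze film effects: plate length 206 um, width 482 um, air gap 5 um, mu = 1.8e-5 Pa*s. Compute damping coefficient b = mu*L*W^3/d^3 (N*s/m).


Step 1: Convert to SI.
L = 206e-6 m, W = 482e-6 m, d = 5e-6 m
Step 2: W^3 = (482e-6)^3 = 1.12e-10 m^3
Step 3: d^3 = (5e-6)^3 = 1.25e-16 m^3
Step 4: b = 1.8e-5 * 206e-6 * 1.12e-10 / 1.25e-16
b = 3.32e-03 N*s/m


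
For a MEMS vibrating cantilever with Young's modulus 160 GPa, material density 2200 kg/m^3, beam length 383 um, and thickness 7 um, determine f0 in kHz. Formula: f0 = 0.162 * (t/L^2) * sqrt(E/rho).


Step 1: Convert units to SI.
t_SI = 7e-6 m, L_SI = 383e-6 m
Step 2: Calculate sqrt(E/rho).
sqrt(160e9 / 2200) = 8528.03 m/s
Step 3: Compute f0.
f0 = 0.162 * 7e-6 / (383e-6)^2 * 8528.03 = 65927.1 Hz = 65.93 kHz


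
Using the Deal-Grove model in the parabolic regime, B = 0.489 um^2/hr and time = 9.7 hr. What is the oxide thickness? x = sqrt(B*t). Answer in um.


Step 1: Compute B*t = 0.489 * 9.7 = 4.7433
Step 2: x = sqrt(4.7433)
x = 2.178 um


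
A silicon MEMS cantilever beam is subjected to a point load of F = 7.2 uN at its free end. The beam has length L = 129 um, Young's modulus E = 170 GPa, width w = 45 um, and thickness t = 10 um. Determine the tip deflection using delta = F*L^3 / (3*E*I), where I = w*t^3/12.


Step 1: Calculate the second moment of area.
I = w * t^3 / 12 = 45 * 10^3 / 12 = 3750.0 um^4
Step 2: Convert E to consistent units (1 GPa = 1000 uN/um^2).
E = 170 GPa = 170000 uN/um^2
Step 3: Calculate tip deflection.
delta = F * L^3 / (3 * E * I)
delta = 7.2 * 129^3 / (3 * 170000 * 3750.0)
delta = 0.0081 um


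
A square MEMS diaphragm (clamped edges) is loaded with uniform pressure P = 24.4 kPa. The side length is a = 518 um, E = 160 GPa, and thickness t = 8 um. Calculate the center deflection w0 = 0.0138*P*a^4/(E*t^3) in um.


Step 1: Convert pressure to compatible units (E is in GPa, so P in GPa).
P = 24.4 kPa = 24.4e-6 GPa
Step 2: Compute numerator: 0.0138 * P * a^4.
a^4 = 518^4 = 71997768976
numerator = 0.0138 * 24.4e-6 * 71997768976 = 2.42431e+04
Step 3: Compute denominator: E * t^3 = 160 * 8^3 = 81920
Step 4: w0 = numerator / denominator = 2.42431e+04 / 81920 = 0.2959 um


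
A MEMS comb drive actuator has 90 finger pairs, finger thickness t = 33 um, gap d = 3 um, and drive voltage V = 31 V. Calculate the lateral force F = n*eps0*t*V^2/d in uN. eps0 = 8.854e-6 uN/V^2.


Step 1: Parameters: n=90, eps0=8.854e-6 uN/V^2, t=33 um, V=31 V, d=3 um
Step 2: V^2 = 961
Step 3: F = 90 * 8.854e-6 * 33 * 961 / 3
F = 8.424 uN


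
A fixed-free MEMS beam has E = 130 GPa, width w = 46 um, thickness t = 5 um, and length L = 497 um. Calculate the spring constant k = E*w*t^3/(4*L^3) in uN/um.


Step 1: Convert E to consistent units (1 GPa = 1000 uN/um^2).
E = 130 GPa = 130000 uN/um^2
Step 2: Compute t^3 = 5^3 = 125
Step 3: Compute L^3 = 497^3 = 122763473
Step 4: k = 130000 * 46 * 125 / (4 * 122763473)
k = 1.5222 uN/um


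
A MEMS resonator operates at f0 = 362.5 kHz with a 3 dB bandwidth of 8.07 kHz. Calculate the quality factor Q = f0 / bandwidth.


Step 1: Q = f0 / bandwidth
Step 2: Q = 362.5 / 8.07
Q = 44.9


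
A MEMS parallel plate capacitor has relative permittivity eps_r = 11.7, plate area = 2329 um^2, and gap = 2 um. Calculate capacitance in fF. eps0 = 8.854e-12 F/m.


Step 1: Convert area to m^2: A = 2329e-12 m^2
Step 2: Convert gap to m: d = 2e-6 m
Step 3: C = eps0 * eps_r * A / d
C = 8.854e-12 * 11.7 * 2329e-12 / 2e-6
Step 4: Convert to fF (multiply by 1e15).
C = 120.63 fF


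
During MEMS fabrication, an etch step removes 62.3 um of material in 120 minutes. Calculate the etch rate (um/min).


Step 1: Etch rate = depth / time
Step 2: rate = 62.3 / 120
rate = 0.519 um/min


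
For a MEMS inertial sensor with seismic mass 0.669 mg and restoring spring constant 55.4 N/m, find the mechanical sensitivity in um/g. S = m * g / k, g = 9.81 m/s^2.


Step 1: Convert mass: m = 0.669 mg = 6.69e-07 kg
Step 2: S = m * g / k = 6.69e-07 * 9.81 / 55.4
Step 3: S = 1.18e-07 m/g
Step 4: Convert to um/g: S = 0.118 um/g


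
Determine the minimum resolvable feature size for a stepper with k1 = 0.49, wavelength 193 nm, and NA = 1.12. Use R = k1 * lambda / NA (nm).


Step 1: Identify values: k1 = 0.49, lambda = 193 nm, NA = 1.12
Step 2: R = k1 * lambda / NA
R = 0.49 * 193 / 1.12
R = 84.4 nm


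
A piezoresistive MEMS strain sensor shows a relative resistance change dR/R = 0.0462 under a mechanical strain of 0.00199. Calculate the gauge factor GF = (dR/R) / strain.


Step 1: Identify values.
dR/R = 0.0462, strain = 0.00199
Step 2: GF = (dR/R) / strain = 0.0462 / 0.00199
GF = 23.2


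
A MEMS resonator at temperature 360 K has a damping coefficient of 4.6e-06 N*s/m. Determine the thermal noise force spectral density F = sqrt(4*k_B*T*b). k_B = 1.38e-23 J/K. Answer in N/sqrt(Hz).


Step 1: Compute 4 * k_B * T * b
= 4 * 1.38e-23 * 360 * 4.6e-06
= 9.1411e-26 N^2/Hz
Step 2: F_noise = sqrt(9.1411e-26)
F_noise = 3.02e-13 N/sqrt(Hz)


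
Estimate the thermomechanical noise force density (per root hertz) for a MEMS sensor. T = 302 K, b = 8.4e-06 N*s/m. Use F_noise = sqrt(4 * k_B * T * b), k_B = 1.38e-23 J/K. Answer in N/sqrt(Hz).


Step 1: Compute 4 * k_B * T * b
= 4 * 1.38e-23 * 302 * 8.4e-06
= 1.4003e-25 N^2/Hz
Step 2: F_noise = sqrt(1.4003e-25)
F_noise = 3.74e-13 N/sqrt(Hz)


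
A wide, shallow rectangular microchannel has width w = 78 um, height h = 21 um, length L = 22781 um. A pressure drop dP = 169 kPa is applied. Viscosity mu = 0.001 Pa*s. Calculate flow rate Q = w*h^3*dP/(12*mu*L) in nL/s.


Step 1: Convert all dimensions to SI (meters).
w = 78e-6 m, h = 21e-6 m, L = 22781e-6 m, dP = 169e3 Pa
Step 2: Q = w * h^3 * dP / (12 * mu * L)
Q = 78e-6 * (21e-6)^3 * 169e3 / (12 * 0.001 * 22781e-6) = 4.4656549e-10 m^3/s
Step 3: Convert Q from m^3/s to nL/s (1 m^3 = 1e12 nL, so multiply by 1e12).
Q = 446.565 nL/s


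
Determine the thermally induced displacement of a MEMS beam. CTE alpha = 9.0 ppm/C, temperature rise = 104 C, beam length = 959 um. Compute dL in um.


Step 1: Convert CTE: alpha = 9.0 ppm/C = 9.0e-6 /C
Step 2: dL = 9.0e-6 * 104 * 959
dL = 0.8976 um


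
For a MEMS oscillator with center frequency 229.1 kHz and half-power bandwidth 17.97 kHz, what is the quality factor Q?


Step 1: Q = f0 / bandwidth
Step 2: Q = 229.1 / 17.97
Q = 12.7


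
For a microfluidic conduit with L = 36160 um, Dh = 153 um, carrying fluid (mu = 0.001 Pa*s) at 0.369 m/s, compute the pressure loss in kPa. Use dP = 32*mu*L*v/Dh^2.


Step 1: Convert to SI: L = 36160e-6 m, Dh = 153e-6 m
Step 2: dP = 32 * 0.001 * 36160e-6 * 0.369 / (153e-6)^2
Step 3: dP = 18239.88 Pa
Step 4: Convert to kPa: dP = 18.24 kPa


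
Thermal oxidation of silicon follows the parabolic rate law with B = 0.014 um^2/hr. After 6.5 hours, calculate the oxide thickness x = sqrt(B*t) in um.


Step 1: Compute B*t = 0.014 * 6.5 = 0.091
Step 2: x = sqrt(0.091)
x = 0.302 um


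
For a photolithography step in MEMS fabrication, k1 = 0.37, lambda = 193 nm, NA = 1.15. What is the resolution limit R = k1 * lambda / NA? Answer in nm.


Step 1: Identify values: k1 = 0.37, lambda = 193 nm, NA = 1.15
Step 2: R = k1 * lambda / NA
R = 0.37 * 193 / 1.15
R = 62.1 nm


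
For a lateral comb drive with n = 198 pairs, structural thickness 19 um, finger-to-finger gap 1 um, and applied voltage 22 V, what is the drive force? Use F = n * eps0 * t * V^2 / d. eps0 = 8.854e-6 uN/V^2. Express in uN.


Step 1: Parameters: n=198, eps0=8.854e-6 uN/V^2, t=19 um, V=22 V, d=1 um
Step 2: V^2 = 484
Step 3: F = 198 * 8.854e-6 * 19 * 484 / 1
F = 16.121 uN


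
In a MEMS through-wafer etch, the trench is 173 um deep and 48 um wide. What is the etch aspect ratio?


Step 1: AR = depth / width
Step 2: AR = 173 / 48
AR = 3.6


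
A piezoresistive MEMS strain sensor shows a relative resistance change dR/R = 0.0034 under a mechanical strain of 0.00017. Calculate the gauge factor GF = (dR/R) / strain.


Step 1: Identify values.
dR/R = 0.0034, strain = 0.00017
Step 2: GF = (dR/R) / strain = 0.0034 / 0.00017
GF = 20.0


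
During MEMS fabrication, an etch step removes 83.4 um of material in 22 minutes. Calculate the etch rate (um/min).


Step 1: Etch rate = depth / time
Step 2: rate = 83.4 / 22
rate = 3.791 um/min


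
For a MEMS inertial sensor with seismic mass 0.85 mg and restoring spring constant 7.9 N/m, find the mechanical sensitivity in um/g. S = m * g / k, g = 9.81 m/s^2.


Step 1: Convert mass: m = 0.85 mg = 8.50e-07 kg
Step 2: S = m * g / k = 8.50e-07 * 9.81 / 7.9
Step 3: S = 1.06e-06 m/g
Step 4: Convert to um/g: S = 1.056 um/g


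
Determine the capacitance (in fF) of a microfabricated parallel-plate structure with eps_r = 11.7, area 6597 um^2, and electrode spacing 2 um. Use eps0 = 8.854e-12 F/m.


Step 1: Convert area to m^2: A = 6597e-12 m^2
Step 2: Convert gap to m: d = 2e-6 m
Step 3: C = eps0 * eps_r * A / d
C = 8.854e-12 * 11.7 * 6597e-12 / 2e-6
Step 4: Convert to fF (multiply by 1e15).
C = 341.7 fF


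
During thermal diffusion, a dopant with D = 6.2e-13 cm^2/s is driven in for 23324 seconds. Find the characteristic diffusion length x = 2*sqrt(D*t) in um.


Step 1: Compute D*t = 6.2e-13 * 23324 = 1.446088e-08 cm^2
Step 2: sqrt(D*t) = 1.20253e-04 cm
Step 3: x = 2 * 1.20253e-04 cm = 2.40506e-04 cm
Step 4: Convert to um (1 cm = 1e4 um): x = 2.405 um


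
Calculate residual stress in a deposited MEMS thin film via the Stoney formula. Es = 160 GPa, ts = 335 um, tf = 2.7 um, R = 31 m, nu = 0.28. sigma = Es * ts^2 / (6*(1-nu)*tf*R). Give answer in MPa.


Step 1: Compute numerator: Es * ts^2 = 160 * 335^2 = 17956000 (GPa*um^2)
Step 2: Compute denominator (R in um): 6*(1-nu)*tf*R = 6*0.72*2.7*31e6 = 361584000.0 (um^2)
Step 3: sigma (GPa) = 17956000 / 361584000.0 = 4.9659e-02 GPa
Step 4: Convert to MPa (x1000): sigma = 49.7 MPa


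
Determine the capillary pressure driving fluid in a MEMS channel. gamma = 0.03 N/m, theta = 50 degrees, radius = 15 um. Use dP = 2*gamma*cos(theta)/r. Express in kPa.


Step 1: cos(50 deg) = 0.6428
Step 2: Convert r to m: r = 15e-6 m
Step 3: dP = 2 * 0.03 * 0.6428 / 15e-6 = 2571.2 Pa
Step 4: Convert Pa to kPa (divide by 1000).
dP = 2.57 kPa


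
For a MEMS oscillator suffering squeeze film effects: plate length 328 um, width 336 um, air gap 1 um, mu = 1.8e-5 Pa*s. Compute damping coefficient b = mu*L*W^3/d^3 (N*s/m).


Step 1: Convert to SI.
L = 328e-6 m, W = 336e-6 m, d = 1e-6 m
Step 2: W^3 = (336e-6)^3 = 3.79e-11 m^3
Step 3: d^3 = (1e-6)^3 = 1.00e-18 m^3
Step 4: b = 1.8e-5 * 328e-6 * 3.79e-11 / 1.00e-18
b = 2.24e-01 N*s/m


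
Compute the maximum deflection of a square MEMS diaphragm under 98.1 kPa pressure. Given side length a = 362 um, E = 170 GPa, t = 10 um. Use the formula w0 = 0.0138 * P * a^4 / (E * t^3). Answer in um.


Step 1: Convert pressure to compatible units (E is in GPa, so P in GPa).
P = 98.1 kPa = 98.1e-6 GPa
Step 2: Compute numerator: 0.0138 * P * a^4.
a^4 = 362^4 = 17172529936
numerator = 0.0138 * 98.1e-6 * 17172529936 = 2.32478e+04
Step 3: Compute denominator: E * t^3 = 170 * 10^3 = 170000
Step 4: w0 = numerator / denominator = 2.32478e+04 / 170000 = 0.1368 um


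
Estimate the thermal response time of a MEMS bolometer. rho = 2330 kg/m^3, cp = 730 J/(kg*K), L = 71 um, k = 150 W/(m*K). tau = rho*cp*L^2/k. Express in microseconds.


Step 1: Convert L to m: L = 71e-6 m
Step 2: L^2 = (71e-6)^2 = 5.041e-09 m^2
Step 3: tau = 2330 * 730 * 5.041e-09 / 150 = 5.716158e-05 s
Step 4: Convert to microseconds (multiply by 1e6).
tau = 57.162 us


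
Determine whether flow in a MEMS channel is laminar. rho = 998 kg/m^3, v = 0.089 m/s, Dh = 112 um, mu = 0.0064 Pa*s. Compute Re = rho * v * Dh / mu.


Step 1: Convert Dh to meters: Dh = 112e-6 m
Step 2: Re = rho * v * Dh / mu
Re = 998 * 0.089 * 112e-6 / 0.0064
Re = 1.554
Since Re = 1.554 is below ~2300, the flow is laminar.


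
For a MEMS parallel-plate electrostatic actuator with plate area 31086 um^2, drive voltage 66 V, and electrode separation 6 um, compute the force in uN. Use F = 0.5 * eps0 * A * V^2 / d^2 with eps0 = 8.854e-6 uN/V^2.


Step 1: Identify parameters.
eps0 = 8.854e-6 uN/V^2, A = 31086 um^2, V = 66 V, d = 6 um
Step 2: Compute V^2 = 66^2 = 4356
Step 3: Compute d^2 = 6^2 = 36
Step 4: F = 0.5 * 8.854e-6 * 31086 * 4356 / 36
F = 16.652 uN


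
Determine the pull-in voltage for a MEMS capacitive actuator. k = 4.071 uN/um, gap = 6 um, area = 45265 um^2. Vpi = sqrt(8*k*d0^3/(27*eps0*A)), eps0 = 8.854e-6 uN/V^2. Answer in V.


Step 1: Compute numerator: 8 * k * d0^3 = 8 * 4.071 * 6^3 = 7034.688
Step 2: Compute denominator: 27 * eps0 * A = 27 * 8.854e-6 * 45265 = 10.82096
Step 3: Vpi = sqrt(7034.688 / 10.82096)
Vpi = 25.5 V


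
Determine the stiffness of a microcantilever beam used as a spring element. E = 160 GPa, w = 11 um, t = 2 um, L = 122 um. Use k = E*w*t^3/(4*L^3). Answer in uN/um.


Step 1: Convert E to consistent units (1 GPa = 1000 uN/um^2).
E = 160 GPa = 160000 uN/um^2
Step 2: Compute t^3 = 2^3 = 8
Step 3: Compute L^3 = 122^3 = 1815848
Step 4: k = 160000 * 11 * 8 / (4 * 1815848)
k = 1.9385 uN/um


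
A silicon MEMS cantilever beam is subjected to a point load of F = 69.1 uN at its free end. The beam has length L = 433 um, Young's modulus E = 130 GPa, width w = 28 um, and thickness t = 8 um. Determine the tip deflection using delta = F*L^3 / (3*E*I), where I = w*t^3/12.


Step 1: Calculate the second moment of area.
I = w * t^3 / 12 = 28 * 8^3 / 12 = 1194.6667 um^4
Step 2: Convert E to consistent units (1 GPa = 1000 uN/um^2).
E = 130 GPa = 130000 uN/um^2
Step 3: Calculate tip deflection.
delta = F * L^3 / (3 * E * I)
delta = 69.1 * 433^3 / (3 * 130000 * 1194.6667)
delta = 12.0401 um


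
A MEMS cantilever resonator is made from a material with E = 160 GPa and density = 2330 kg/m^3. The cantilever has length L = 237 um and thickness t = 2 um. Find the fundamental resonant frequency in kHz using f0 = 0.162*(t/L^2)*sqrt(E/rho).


Step 1: Convert units to SI.
t_SI = 2e-6 m, L_SI = 237e-6 m
Step 2: Calculate sqrt(E/rho).
sqrt(160e9 / 2330) = 8286.71 m/s
Step 3: Compute f0.
f0 = 0.162 * 2e-6 / (237e-6)^2 * 8286.71 = 47800.3 Hz = 47.8 kHz


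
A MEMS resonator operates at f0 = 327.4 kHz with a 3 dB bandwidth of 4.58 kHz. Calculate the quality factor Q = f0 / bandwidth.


Step 1: Q = f0 / bandwidth
Step 2: Q = 327.4 / 4.58
Q = 71.5


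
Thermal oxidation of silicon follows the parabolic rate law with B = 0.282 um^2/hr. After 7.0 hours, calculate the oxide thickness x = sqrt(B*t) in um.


Step 1: Compute B*t = 0.282 * 7.0 = 1.974
Step 2: x = sqrt(1.974)
x = 1.405 um


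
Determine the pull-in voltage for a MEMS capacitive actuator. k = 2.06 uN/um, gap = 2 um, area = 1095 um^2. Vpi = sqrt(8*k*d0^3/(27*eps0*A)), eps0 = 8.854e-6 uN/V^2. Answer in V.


Step 1: Compute numerator: 8 * k * d0^3 = 8 * 2.06 * 2^3 = 131.84
Step 2: Compute denominator: 27 * eps0 * A = 27 * 8.854e-6 * 1095 = 0.261769
Step 3: Vpi = sqrt(131.84 / 0.261769)
Vpi = 22.44 V


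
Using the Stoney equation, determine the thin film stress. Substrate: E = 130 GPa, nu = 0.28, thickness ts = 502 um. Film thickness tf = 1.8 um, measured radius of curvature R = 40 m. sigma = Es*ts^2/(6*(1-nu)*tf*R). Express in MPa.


Step 1: Compute numerator: Es * ts^2 = 130 * 502^2 = 32760520 (GPa*um^2)
Step 2: Compute denominator (R in um): 6*(1-nu)*tf*R = 6*0.72*1.8*40e6 = 311040000.0 (um^2)
Step 3: sigma (GPa) = 32760520 / 311040000.0 = 1.05326e-01 GPa
Step 4: Convert to MPa (x1000): sigma = 105.3 MPa


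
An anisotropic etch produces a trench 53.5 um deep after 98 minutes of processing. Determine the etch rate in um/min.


Step 1: Etch rate = depth / time
Step 2: rate = 53.5 / 98
rate = 0.546 um/min


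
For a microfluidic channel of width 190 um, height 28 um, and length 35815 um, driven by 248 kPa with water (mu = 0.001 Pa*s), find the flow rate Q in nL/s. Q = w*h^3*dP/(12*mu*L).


Step 1: Convert all dimensions to SI (meters).
w = 190e-6 m, h = 28e-6 m, L = 35815e-6 m, dP = 248e3 Pa
Step 2: Q = w * h^3 * dP / (12 * mu * L)
Q = 190e-6 * (28e-6)^3 * 248e3 / (12 * 0.001 * 35815e-6) = 2.40676216e-09 m^3/s
Step 3: Convert Q from m^3/s to nL/s (1 m^3 = 1e12 nL, so multiply by 1e12).
Q = 2406.762 nL/s


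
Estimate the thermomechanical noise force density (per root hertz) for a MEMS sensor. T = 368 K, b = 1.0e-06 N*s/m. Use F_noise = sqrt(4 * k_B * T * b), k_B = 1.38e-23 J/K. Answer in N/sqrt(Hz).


Step 1: Compute 4 * k_B * T * b
= 4 * 1.38e-23 * 368 * 1.0e-06
= 2.0314e-26 N^2/Hz
Step 2: F_noise = sqrt(2.0314e-26)
F_noise = 1.43e-13 N/sqrt(Hz)


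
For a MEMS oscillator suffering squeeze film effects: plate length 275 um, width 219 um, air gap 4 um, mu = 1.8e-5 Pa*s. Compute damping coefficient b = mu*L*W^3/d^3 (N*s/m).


Step 1: Convert to SI.
L = 275e-6 m, W = 219e-6 m, d = 4e-6 m
Step 2: W^3 = (219e-6)^3 = 1.05e-11 m^3
Step 3: d^3 = (4e-6)^3 = 6.40e-17 m^3
Step 4: b = 1.8e-5 * 275e-6 * 1.05e-11 / 6.40e-17
b = 8.12e-04 N*s/m


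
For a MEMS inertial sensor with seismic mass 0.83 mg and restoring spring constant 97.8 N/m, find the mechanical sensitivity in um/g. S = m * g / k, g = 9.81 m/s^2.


Step 1: Convert mass: m = 0.83 mg = 8.30e-07 kg
Step 2: S = m * g / k = 8.30e-07 * 9.81 / 97.8
Step 3: S = 8.33e-08 m/g
Step 4: Convert to um/g: S = 0.083 um/g


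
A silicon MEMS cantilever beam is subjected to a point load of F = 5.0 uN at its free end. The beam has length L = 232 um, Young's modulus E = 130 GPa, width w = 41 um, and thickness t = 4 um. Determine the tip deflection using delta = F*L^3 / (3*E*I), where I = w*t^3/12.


Step 1: Calculate the second moment of area.
I = w * t^3 / 12 = 41 * 4^3 / 12 = 218.6667 um^4
Step 2: Convert E to consistent units (1 GPa = 1000 uN/um^2).
E = 130 GPa = 130000 uN/um^2
Step 3: Calculate tip deflection.
delta = F * L^3 / (3 * E * I)
delta = 5.0 * 232^3 / (3 * 130000 * 218.6667)
delta = 0.7321 um


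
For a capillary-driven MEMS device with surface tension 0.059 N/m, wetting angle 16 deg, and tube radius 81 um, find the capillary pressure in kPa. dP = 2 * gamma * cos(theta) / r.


Step 1: cos(16 deg) = 0.9613
Step 2: Convert r to m: r = 81e-6 m
Step 3: dP = 2 * 0.059 * 0.9613 / 81e-6 = 1400.4 Pa
Step 4: Convert Pa to kPa (divide by 1000).
dP = 1.4 kPa


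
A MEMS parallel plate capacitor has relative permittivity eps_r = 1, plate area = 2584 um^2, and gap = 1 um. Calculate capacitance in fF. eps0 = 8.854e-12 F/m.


Step 1: Convert area to m^2: A = 2584e-12 m^2
Step 2: Convert gap to m: d = 1e-6 m
Step 3: C = eps0 * eps_r * A / d
C = 8.854e-12 * 1 * 2584e-12 / 1e-6
Step 4: Convert to fF (multiply by 1e15).
C = 22.88 fF


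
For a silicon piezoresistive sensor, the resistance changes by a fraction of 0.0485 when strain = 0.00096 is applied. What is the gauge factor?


Step 1: Identify values.
dR/R = 0.0485, strain = 0.00096
Step 2: GF = (dR/R) / strain = 0.0485 / 0.00096
GF = 50.5


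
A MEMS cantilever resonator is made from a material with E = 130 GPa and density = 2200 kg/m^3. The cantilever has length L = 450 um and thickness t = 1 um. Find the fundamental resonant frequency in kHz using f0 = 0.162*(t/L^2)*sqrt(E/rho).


Step 1: Convert units to SI.
t_SI = 1e-6 m, L_SI = 450e-6 m
Step 2: Calculate sqrt(E/rho).
sqrt(130e9 / 2200) = 7687.06 m/s
Step 3: Compute f0.
f0 = 0.162 * 1e-6 / (450e-6)^2 * 7687.06 = 6149.6 Hz = 6.15 kHz


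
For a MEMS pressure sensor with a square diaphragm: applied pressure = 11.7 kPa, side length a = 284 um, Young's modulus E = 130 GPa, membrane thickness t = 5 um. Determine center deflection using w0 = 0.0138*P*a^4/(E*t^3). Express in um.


Step 1: Convert pressure to compatible units (E is in GPa, so P in GPa).
P = 11.7 kPa = 11.7e-6 GPa
Step 2: Compute numerator: 0.0138 * P * a^4.
a^4 = 284^4 = 6505390336
numerator = 0.0138 * 11.7e-6 * 6505390336 = 1.0504e+03
Step 3: Compute denominator: E * t^3 = 130 * 5^3 = 16250
Step 4: w0 = numerator / denominator = 1.0504e+03 / 16250 = 0.0646 um


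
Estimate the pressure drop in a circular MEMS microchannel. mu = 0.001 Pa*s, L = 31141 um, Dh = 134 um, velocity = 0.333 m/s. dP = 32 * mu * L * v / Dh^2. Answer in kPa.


Step 1: Convert to SI: L = 31141e-6 m, Dh = 134e-6 m
Step 2: dP = 32 * 0.001 * 31141e-6 * 0.333 / (134e-6)^2
Step 3: dP = 18480.65 Pa
Step 4: Convert to kPa: dP = 18.48 kPa


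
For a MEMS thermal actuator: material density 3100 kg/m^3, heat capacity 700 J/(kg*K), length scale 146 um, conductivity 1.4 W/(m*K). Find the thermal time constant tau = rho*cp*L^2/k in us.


Step 1: Convert L to m: L = 146e-6 m
Step 2: L^2 = (146e-6)^2 = 2.1316e-08 m^2
Step 3: tau = 3100 * 700 * 2.1316e-08 / 1.4 = 3.30398e-02 s
Step 4: Convert to microseconds (multiply by 1e6).
tau = 33039.8 us


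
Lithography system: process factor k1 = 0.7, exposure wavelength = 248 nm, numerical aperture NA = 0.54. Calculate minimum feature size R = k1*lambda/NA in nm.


Step 1: Identify values: k1 = 0.7, lambda = 248 nm, NA = 0.54
Step 2: R = k1 * lambda / NA
R = 0.7 * 248 / 0.54
R = 321.5 nm


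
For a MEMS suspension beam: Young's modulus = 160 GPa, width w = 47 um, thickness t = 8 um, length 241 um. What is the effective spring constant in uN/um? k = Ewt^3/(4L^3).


Step 1: Convert E to consistent units (1 GPa = 1000 uN/um^2).
E = 160 GPa = 160000 uN/um^2
Step 2: Compute t^3 = 8^3 = 512
Step 3: Compute L^3 = 241^3 = 13997521
Step 4: k = 160000 * 47 * 512 / (4 * 13997521)
k = 68.7665 uN/um


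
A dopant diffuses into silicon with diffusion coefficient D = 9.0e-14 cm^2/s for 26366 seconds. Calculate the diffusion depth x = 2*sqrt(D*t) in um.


Step 1: Compute D*t = 9.0e-14 * 26366 = 2.37294e-09 cm^2
Step 2: sqrt(D*t) = 4.8713e-05 cm
Step 3: x = 2 * 4.8713e-05 cm = 9.7426e-05 cm
Step 4: Convert to um (1 cm = 1e4 um): x = 0.974 um


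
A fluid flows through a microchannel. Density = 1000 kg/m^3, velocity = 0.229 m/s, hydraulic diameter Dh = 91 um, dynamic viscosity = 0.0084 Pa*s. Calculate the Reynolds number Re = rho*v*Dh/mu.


Step 1: Convert Dh to meters: Dh = 91e-6 m
Step 2: Re = rho * v * Dh / mu
Re = 1000 * 0.229 * 91e-6 / 0.0084
Re = 2.481


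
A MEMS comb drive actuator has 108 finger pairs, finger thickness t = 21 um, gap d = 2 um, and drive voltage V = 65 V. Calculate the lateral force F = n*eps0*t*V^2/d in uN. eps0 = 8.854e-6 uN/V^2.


Step 1: Parameters: n=108, eps0=8.854e-6 uN/V^2, t=21 um, V=65 V, d=2 um
Step 2: V^2 = 4225
Step 3: F = 108 * 8.854e-6 * 21 * 4225 / 2
F = 42.421 uN


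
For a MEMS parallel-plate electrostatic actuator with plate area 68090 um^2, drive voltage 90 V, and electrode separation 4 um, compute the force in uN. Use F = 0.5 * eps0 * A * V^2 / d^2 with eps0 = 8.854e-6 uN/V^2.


Step 1: Identify parameters.
eps0 = 8.854e-6 uN/V^2, A = 68090 um^2, V = 90 V, d = 4 um
Step 2: Compute V^2 = 90^2 = 8100
Step 3: Compute d^2 = 4^2 = 16
Step 4: F = 0.5 * 8.854e-6 * 68090 * 8100 / 16
F = 152.601 uN


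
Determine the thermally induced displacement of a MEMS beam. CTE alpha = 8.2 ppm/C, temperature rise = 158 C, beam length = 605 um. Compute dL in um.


Step 1: Convert CTE: alpha = 8.2 ppm/C = 8.2e-6 /C
Step 2: dL = 8.2e-6 * 158 * 605
dL = 0.7838 um


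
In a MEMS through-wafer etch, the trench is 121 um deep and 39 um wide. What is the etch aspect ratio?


Step 1: AR = depth / width
Step 2: AR = 121 / 39
AR = 3.1


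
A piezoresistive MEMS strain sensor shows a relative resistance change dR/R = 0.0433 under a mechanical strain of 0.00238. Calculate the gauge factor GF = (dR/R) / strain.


Step 1: Identify values.
dR/R = 0.0433, strain = 0.00238
Step 2: GF = (dR/R) / strain = 0.0433 / 0.00238
GF = 18.2


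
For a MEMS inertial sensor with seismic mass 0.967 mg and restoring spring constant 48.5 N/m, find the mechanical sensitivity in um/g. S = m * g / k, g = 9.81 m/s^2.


Step 1: Convert mass: m = 0.967 mg = 9.67e-07 kg
Step 2: S = m * g / k = 9.67e-07 * 9.81 / 48.5
Step 3: S = 1.96e-07 m/g
Step 4: Convert to um/g: S = 0.196 um/g


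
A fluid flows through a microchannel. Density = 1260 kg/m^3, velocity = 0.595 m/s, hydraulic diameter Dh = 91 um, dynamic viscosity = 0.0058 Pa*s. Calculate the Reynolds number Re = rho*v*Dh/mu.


Step 1: Convert Dh to meters: Dh = 91e-6 m
Step 2: Re = rho * v * Dh / mu
Re = 1260 * 0.595 * 91e-6 / 0.0058
Re = 11.763


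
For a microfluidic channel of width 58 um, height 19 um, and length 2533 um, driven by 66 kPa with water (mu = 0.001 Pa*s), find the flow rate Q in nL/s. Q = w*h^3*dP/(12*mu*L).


Step 1: Convert all dimensions to SI (meters).
w = 58e-6 m, h = 19e-6 m, L = 2533e-6 m, dP = 66e3 Pa
Step 2: Q = w * h^3 * dP / (12 * mu * L)
Q = 58e-6 * (19e-6)^3 * 66e3 / (12 * 0.001 * 2533e-6) = 8.6380616e-10 m^3/s
Step 3: Convert Q from m^3/s to nL/s (1 m^3 = 1e12 nL, so multiply by 1e12).
Q = 863.806 nL/s


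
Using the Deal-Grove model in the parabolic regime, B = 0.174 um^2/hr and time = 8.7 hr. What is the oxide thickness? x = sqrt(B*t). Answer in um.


Step 1: Compute B*t = 0.174 * 8.7 = 1.5138
Step 2: x = sqrt(1.5138)
x = 1.23 um


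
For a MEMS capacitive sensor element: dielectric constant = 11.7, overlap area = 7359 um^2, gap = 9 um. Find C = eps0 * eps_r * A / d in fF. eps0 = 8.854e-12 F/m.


Step 1: Convert area to m^2: A = 7359e-12 m^2
Step 2: Convert gap to m: d = 9e-6 m
Step 3: C = eps0 * eps_r * A / d
C = 8.854e-12 * 11.7 * 7359e-12 / 9e-6
Step 4: Convert to fF (multiply by 1e15).
C = 84.7 fF


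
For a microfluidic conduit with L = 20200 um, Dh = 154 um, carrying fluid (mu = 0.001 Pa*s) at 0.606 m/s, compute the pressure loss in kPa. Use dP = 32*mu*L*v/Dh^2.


Step 1: Convert to SI: L = 20200e-6 m, Dh = 154e-6 m
Step 2: dP = 32 * 0.001 * 20200e-6 * 0.606 / (154e-6)^2
Step 3: dP = 16517.05 Pa
Step 4: Convert to kPa: dP = 16.52 kPa


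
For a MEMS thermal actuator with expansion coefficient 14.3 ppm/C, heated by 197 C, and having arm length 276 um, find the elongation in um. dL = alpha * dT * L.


Step 1: Convert CTE: alpha = 14.3 ppm/C = 14.3e-6 /C
Step 2: dL = 14.3e-6 * 197 * 276
dL = 0.7775 um


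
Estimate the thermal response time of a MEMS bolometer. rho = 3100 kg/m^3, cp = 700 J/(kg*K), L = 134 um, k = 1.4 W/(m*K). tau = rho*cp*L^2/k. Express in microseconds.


Step 1: Convert L to m: L = 134e-6 m
Step 2: L^2 = (134e-6)^2 = 1.7956e-08 m^2
Step 3: tau = 3100 * 700 * 1.7956e-08 / 1.4 = 2.78318e-02 s
Step 4: Convert to microseconds (multiply by 1e6).
tau = 27831.8 us


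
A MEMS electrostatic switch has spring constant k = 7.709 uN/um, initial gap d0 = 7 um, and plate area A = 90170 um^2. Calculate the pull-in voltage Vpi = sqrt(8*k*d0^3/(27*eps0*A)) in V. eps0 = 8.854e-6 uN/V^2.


Step 1: Compute numerator: 8 * k * d0^3 = 8 * 7.709 * 7^3 = 21153.496
Step 2: Compute denominator: 27 * eps0 * A = 27 * 8.854e-6 * 90170 = 21.55586
Step 3: Vpi = sqrt(21153.496 / 21.55586)
Vpi = 31.33 V


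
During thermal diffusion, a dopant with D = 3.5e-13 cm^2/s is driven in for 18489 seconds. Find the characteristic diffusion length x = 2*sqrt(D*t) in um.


Step 1: Compute D*t = 3.5e-13 * 18489 = 6.47115e-09 cm^2
Step 2: sqrt(D*t) = 8.04435e-05 cm
Step 3: x = 2 * 8.04435e-05 cm = 1.60887e-04 cm
Step 4: Convert to um (1 cm = 1e4 um): x = 1.609 um


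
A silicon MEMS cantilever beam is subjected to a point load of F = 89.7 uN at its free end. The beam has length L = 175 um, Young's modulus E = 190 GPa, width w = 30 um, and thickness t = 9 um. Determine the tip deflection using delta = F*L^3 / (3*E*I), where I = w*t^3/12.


Step 1: Calculate the second moment of area.
I = w * t^3 / 12 = 30 * 9^3 / 12 = 1822.5 um^4
Step 2: Convert E to consistent units (1 GPa = 1000 uN/um^2).
E = 190 GPa = 190000 uN/um^2
Step 3: Calculate tip deflection.
delta = F * L^3 / (3 * E * I)
delta = 89.7 * 175^3 / (3 * 190000 * 1822.5)
delta = 0.4628 um


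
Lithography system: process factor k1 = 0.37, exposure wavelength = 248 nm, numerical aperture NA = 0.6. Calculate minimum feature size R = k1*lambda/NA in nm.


Step 1: Identify values: k1 = 0.37, lambda = 248 nm, NA = 0.6
Step 2: R = k1 * lambda / NA
R = 0.37 * 248 / 0.6
R = 152.9 nm


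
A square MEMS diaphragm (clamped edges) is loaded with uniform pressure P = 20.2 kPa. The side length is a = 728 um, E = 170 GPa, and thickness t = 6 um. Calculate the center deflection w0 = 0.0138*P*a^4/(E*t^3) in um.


Step 1: Convert pressure to compatible units (E is in GPa, so P in GPa).
P = 20.2 kPa = 20.2e-6 GPa
Step 2: Compute numerator: 0.0138 * P * a^4.
a^4 = 728^4 = 280883040256
numerator = 0.0138 * 20.2e-6 * 280883040256 = 7.829896e+04
Step 3: Compute denominator: E * t^3 = 170 * 6^3 = 36720
Step 4: w0 = numerator / denominator = 7.829896e+04 / 36720 = 2.1323 um


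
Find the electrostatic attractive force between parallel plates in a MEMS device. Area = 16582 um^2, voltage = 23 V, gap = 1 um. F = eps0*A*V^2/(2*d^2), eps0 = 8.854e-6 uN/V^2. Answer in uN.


Step 1: Identify parameters.
eps0 = 8.854e-6 uN/V^2, A = 16582 um^2, V = 23 V, d = 1 um
Step 2: Compute V^2 = 23^2 = 529
Step 3: Compute d^2 = 1^2 = 1
Step 4: F = 0.5 * 8.854e-6 * 16582 * 529 / 1
F = 38.833 uN


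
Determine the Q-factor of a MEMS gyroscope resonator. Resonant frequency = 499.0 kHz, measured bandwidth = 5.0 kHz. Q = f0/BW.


Step 1: Q = f0 / bandwidth
Step 2: Q = 499.0 / 5.0
Q = 99.8


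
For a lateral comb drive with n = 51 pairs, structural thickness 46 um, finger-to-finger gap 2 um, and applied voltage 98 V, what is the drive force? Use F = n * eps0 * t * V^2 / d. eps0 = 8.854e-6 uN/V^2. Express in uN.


Step 1: Parameters: n=51, eps0=8.854e-6 uN/V^2, t=46 um, V=98 V, d=2 um
Step 2: V^2 = 9604
Step 3: F = 51 * 8.854e-6 * 46 * 9604 / 2
F = 99.745 uN


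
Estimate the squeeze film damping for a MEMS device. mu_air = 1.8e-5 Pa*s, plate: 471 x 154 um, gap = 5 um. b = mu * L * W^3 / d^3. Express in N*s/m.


Step 1: Convert to SI.
L = 471e-6 m, W = 154e-6 m, d = 5e-6 m
Step 2: W^3 = (154e-6)^3 = 3.65e-12 m^3
Step 3: d^3 = (5e-6)^3 = 1.25e-16 m^3
Step 4: b = 1.8e-5 * 471e-6 * 3.65e-12 / 1.25e-16
b = 2.48e-04 N*s/m


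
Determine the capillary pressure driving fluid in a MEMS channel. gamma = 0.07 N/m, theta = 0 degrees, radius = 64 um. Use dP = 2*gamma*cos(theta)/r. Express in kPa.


Step 1: cos(0 deg) = 1.0
Step 2: Convert r to m: r = 64e-6 m
Step 3: dP = 2 * 0.07 * 1.0 / 64e-6 = 2187.5 Pa
Step 4: Convert Pa to kPa (divide by 1000).
dP = 2.19 kPa


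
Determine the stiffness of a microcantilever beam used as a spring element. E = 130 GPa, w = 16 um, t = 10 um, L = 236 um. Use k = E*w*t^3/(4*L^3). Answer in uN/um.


Step 1: Convert E to consistent units (1 GPa = 1000 uN/um^2).
E = 130 GPa = 130000 uN/um^2
Step 2: Compute t^3 = 10^3 = 1000
Step 3: Compute L^3 = 236^3 = 13144256
Step 4: k = 130000 * 16 * 1000 / (4 * 13144256)
k = 39.561 uN/um


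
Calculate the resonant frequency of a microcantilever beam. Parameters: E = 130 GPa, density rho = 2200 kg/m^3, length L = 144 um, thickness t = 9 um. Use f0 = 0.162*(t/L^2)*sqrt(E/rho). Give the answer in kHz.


Step 1: Convert units to SI.
t_SI = 9e-6 m, L_SI = 144e-6 m
Step 2: Calculate sqrt(E/rho).
sqrt(130e9 / 2200) = 7687.06 m/s
Step 3: Compute f0.
f0 = 0.162 * 9e-6 / (144e-6)^2 * 7687.06 = 540496.4 Hz = 540.5 kHz


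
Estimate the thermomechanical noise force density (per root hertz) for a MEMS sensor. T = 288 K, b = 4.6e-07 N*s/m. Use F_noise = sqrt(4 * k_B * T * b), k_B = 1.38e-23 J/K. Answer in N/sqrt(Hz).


Step 1: Compute 4 * k_B * T * b
= 4 * 1.38e-23 * 288 * 4.6e-07
= 7.3129e-27 N^2/Hz
Step 2: F_noise = sqrt(7.3129e-27)
F_noise = 8.55e-14 N/sqrt(Hz)


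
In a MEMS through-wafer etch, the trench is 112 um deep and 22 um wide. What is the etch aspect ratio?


Step 1: AR = depth / width
Step 2: AR = 112 / 22
AR = 5.1


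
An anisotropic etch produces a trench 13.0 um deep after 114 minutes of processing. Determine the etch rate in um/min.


Step 1: Etch rate = depth / time
Step 2: rate = 13.0 / 114
rate = 0.114 um/min


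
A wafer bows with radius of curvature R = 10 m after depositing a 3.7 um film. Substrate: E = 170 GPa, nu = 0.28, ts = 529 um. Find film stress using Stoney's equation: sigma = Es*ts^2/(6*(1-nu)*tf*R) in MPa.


Step 1: Compute numerator: Es * ts^2 = 170 * 529^2 = 47572970 (GPa*um^2)
Step 2: Compute denominator (R in um): 6*(1-nu)*tf*R = 6*0.72*3.7*10e6 = 159840000.0 (um^2)
Step 3: sigma (GPa) = 47572970 / 159840000.0 = 2.97629e-01 GPa
Step 4: Convert to MPa (x1000): sigma = 297.6 MPa


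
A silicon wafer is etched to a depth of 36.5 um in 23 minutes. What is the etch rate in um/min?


Step 1: Etch rate = depth / time
Step 2: rate = 36.5 / 23
rate = 1.587 um/min


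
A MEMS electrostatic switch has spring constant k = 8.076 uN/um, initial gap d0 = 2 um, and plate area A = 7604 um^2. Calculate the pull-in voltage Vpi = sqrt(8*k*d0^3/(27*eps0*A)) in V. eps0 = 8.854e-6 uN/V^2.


Step 1: Compute numerator: 8 * k * d0^3 = 8 * 8.076 * 2^3 = 516.864
Step 2: Compute denominator: 27 * eps0 * A = 27 * 8.854e-6 * 7604 = 1.817797
Step 3: Vpi = sqrt(516.864 / 1.817797)
Vpi = 16.86 V


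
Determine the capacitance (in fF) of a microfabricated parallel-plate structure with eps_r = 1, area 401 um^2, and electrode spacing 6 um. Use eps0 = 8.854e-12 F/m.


Step 1: Convert area to m^2: A = 401e-12 m^2
Step 2: Convert gap to m: d = 6e-6 m
Step 3: C = eps0 * eps_r * A / d
C = 8.854e-12 * 1 * 401e-12 / 6e-6
Step 4: Convert to fF (multiply by 1e15).
C = 0.59 fF


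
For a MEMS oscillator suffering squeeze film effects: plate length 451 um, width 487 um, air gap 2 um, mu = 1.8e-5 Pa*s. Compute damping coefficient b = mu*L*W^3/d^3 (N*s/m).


Step 1: Convert to SI.
L = 451e-6 m, W = 487e-6 m, d = 2e-6 m
Step 2: W^3 = (487e-6)^3 = 1.16e-10 m^3
Step 3: d^3 = (2e-6)^3 = 8.00e-18 m^3
Step 4: b = 1.8e-5 * 451e-6 * 1.16e-10 / 8.00e-18
b = 1.17e-01 N*s/m


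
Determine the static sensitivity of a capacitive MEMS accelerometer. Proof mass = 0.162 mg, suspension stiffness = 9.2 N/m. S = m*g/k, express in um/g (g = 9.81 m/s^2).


Step 1: Convert mass: m = 0.162 mg = 1.62e-07 kg
Step 2: S = m * g / k = 1.62e-07 * 9.81 / 9.2
Step 3: S = 1.73e-07 m/g
Step 4: Convert to um/g: S = 0.173 um/g


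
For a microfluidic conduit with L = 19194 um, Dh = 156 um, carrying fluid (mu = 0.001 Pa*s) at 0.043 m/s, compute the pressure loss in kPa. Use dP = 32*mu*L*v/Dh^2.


Step 1: Convert to SI: L = 19194e-6 m, Dh = 156e-6 m
Step 2: dP = 32 * 0.001 * 19194e-6 * 0.043 / (156e-6)^2
Step 3: dP = 1085.26 Pa
Step 4: Convert to kPa: dP = 1.09 kPa


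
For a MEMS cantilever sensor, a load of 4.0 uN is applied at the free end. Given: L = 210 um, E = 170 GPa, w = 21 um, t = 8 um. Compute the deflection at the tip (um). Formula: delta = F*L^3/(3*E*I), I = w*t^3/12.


Step 1: Calculate the second moment of area.
I = w * t^3 / 12 = 21 * 8^3 / 12 = 896.0 um^4
Step 2: Convert E to consistent units (1 GPa = 1000 uN/um^2).
E = 170 GPa = 170000 uN/um^2
Step 3: Calculate tip deflection.
delta = F * L^3 / (3 * E * I)
delta = 4.0 * 210^3 / (3 * 170000 * 896.0)
delta = 0.0811 um


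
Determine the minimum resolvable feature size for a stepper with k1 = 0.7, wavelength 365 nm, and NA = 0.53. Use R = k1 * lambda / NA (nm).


Step 1: Identify values: k1 = 0.7, lambda = 365 nm, NA = 0.53
Step 2: R = k1 * lambda / NA
R = 0.7 * 365 / 0.53
R = 482.1 nm


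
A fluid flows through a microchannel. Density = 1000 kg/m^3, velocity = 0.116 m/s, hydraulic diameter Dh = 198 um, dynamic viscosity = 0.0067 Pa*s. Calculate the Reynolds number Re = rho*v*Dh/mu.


Step 1: Convert Dh to meters: Dh = 198e-6 m
Step 2: Re = rho * v * Dh / mu
Re = 1000 * 0.116 * 198e-6 / 0.0067
Re = 3.428


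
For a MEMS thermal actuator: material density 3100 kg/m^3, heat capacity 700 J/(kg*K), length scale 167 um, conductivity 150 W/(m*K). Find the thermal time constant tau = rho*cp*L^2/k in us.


Step 1: Convert L to m: L = 167e-6 m
Step 2: L^2 = (167e-6)^2 = 2.7889e-08 m^2
Step 3: tau = 3100 * 700 * 2.7889e-08 / 150 = 4.0346087e-04 s
Step 4: Convert to microseconds (multiply by 1e6).
tau = 403.461 us


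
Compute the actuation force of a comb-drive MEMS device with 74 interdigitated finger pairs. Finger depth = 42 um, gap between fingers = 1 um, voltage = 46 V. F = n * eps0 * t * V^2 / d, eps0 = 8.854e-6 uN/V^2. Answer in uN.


Step 1: Parameters: n=74, eps0=8.854e-6 uN/V^2, t=42 um, V=46 V, d=1 um
Step 2: V^2 = 2116
Step 3: F = 74 * 8.854e-6 * 42 * 2116 / 1
F = 58.229 uN


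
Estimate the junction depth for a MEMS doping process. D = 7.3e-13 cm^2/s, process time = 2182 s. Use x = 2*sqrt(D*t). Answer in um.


Step 1: Compute D*t = 7.3e-13 * 2182 = 1.59286e-09 cm^2
Step 2: sqrt(D*t) = 3.9911e-05 cm
Step 3: x = 2 * 3.9911e-05 cm = 7.9822e-05 cm
Step 4: Convert to um (1 cm = 1e4 um): x = 0.798 um


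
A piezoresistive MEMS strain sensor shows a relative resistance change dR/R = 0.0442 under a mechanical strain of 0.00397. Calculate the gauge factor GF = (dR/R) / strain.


Step 1: Identify values.
dR/R = 0.0442, strain = 0.00397
Step 2: GF = (dR/R) / strain = 0.0442 / 0.00397
GF = 11.1


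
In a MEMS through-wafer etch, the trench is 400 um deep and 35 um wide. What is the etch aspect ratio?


Step 1: AR = depth / width
Step 2: AR = 400 / 35
AR = 11.4


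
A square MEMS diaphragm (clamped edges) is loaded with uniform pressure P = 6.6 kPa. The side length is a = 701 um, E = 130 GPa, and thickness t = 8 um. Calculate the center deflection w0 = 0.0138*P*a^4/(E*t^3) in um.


Step 1: Convert pressure to compatible units (E is in GPa, so P in GPa).
P = 6.6 kPa = 6.6e-6 GPa
Step 2: Compute numerator: 0.0138 * P * a^4.
a^4 = 701^4 = 241474942801
numerator = 0.0138 * 6.6e-6 * 241474942801 = 2.19935e+04
Step 3: Compute denominator: E * t^3 = 130 * 8^3 = 66560
Step 4: w0 = numerator / denominator = 2.19935e+04 / 66560 = 0.3304 um
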